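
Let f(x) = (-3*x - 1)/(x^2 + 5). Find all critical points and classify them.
f'(x) = (3*x^2 + 2*x - 15)/(x^4 + 10*x^2 + 25)

Solve f'(x) = 0:
  f'(x) = (3*x^2 + 2*x - 15)/(x^2 + 5)^2; the denominator is positive wherever f is defined, so f'(x) = 0 ⇔ 3*x^2 + 2*x - 15 = 0.
  3*x^2 + 2*x - 15 = 0 has no rational roots; quadratic formula: x = (-2 ± √184)/6.
  ⇒ x = -sqrt(46)/3 - 1/3 ≈ -2.5941, -1/3 + sqrt(46)/3 ≈ 1.9274

f''(x) = 2*(-4*x^2*(3*x + 1) + (9*x + 1)*(x^2 + 5))/(x^2 + 5)^3
Second-derivative test at each critical point:
  f''(-2.5941) = -0.0986 < 0 → local maximum
  f''(1.9274) = 0.1786 > 0 → local minimum

Critical points: x = -sqrt(46)/3 - 1/3 ≈ -2.5941 (local maximum); x = -1/3 + sqrt(46)/3 ≈ 1.9274 (local minimum)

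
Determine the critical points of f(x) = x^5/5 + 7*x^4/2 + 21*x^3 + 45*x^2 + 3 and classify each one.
f'(x) = x*(x^3 + 14*x^2 + 63*x + 90)

Solve f'(x) = 0:
  Factor: x^4 + 14*x^3 + 63*x^2 + 90*x = x*(x + 3)*(x + 5)*(x + 6) = 0.
  ⇒ x = -6, -5, -3, 0

f''(x) = 4*x^3 + 42*x^2 + 126*x + 90
Second-derivative test at each critical point:
  f''(-6) = -18 < 0 → local maximum
  f''(-5) = 10 > 0 → local minimum
  f''(-3) = -18 < 0 → local maximum
  f''(0) = 90 > 0 → local minimum

Critical points: x = -6 (local maximum); x = -5 (local minimum); x = -3 (local maximum); x = 0 (local minimum)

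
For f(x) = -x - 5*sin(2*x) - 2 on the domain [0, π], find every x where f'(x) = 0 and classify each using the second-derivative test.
f'(x) = 20*sin(x)^2 - 11

Solve f'(x) = 0 on [0, π]:
  f'(x) = 0 ⇔ cos(2*x) = -1/10, i.e. 2*x = ±arccos(-1/10) + 2nπ; keep the solutions lying in [0, π].
  ⇒ x = acos(-1/10)/2 ≈ 0.8355, pi - acos(-1/10)/2 ≈ 2.3061

f''(x) = 20*sin(2*x)
Second-derivative test at each critical point:
  f''(0.8355) = 19.8997 > 0 → local minimum
  f''(2.3061) = -19.8997 < 0 → local maximum

Critical points: x = acos(-1/10)/2 ≈ 0.8355 (local minimum); x = pi - acos(-1/10)/2 ≈ 2.3061 (local maximum)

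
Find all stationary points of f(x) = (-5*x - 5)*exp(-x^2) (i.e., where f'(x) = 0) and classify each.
f'(x) = 5*(2*x*(x + 1) - 1)*exp(-x^2)

Solve f'(x) = 0:
  f'(x) = (10*x^2 + 10*x - 5)·exp(-x^2) and exp(-x^2) > 0 for every x, so f'(x) = 0 ⇔ 10*x^2 + 10*x - 5 = 0.
  Factor: 10*x^2 + 10*x - 5 = 5*(2*x^2 + 2*x - 1); 2*x^2 + 2*x - 1 = 0 has no rational roots; quadratic formula: x = (-2 ± √12)/4.
  ⇒ x = -sqrt(3)/2 - 1/2 ≈ -1.3660, -1/2 + sqrt(3)/2 ≈ 0.3660

f''(x) = 10*(-2*x^2*(x + 1) + 3*x + 1)*exp(-x^2)
Second-derivative test at each critical point:
  f''(-1.3660) = -2.6801 < 0 → local maximum
  f''(0.3660) = 15.1487 > 0 → local minimum

Critical points: x = -sqrt(3)/2 - 1/2 ≈ -1.3660 (local maximum); x = -1/2 + sqrt(3)/2 ≈ 0.3660 (local minimum)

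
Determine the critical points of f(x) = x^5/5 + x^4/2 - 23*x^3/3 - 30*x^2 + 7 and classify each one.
f'(x) = x*(x^3 + 2*x^2 - 23*x - 60)

Solve f'(x) = 0:
  Factor: x^4 + 2*x^3 - 23*x^2 - 60*x = x*(x - 5)*(x + 3)*(x + 4) = 0.
  ⇒ x = -4, -3, 0, 5

f''(x) = 4*x^3 + 6*x^2 - 46*x - 60
Second-derivative test at each critical point:
  f''(-4) = -36 < 0 → local maximum
  f''(-3) = 24 > 0 → local minimum
  f''(0) = -60 < 0 → local maximum
  f''(5) = 360 > 0 → local minimum

Critical points: x = -4 (local maximum); x = -3 (local minimum); x = 0 (local maximum); x = 5 (local minimum)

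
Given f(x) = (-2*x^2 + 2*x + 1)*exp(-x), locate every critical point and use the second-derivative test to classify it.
f'(x) = (2*x^2 - 6*x + 1)*exp(-x)

Solve f'(x) = 0:
  f'(x) = (2*x^2 - 6*x + 1)·exp(-x) and exp(-x) > 0 for every x, so f'(x) = 0 ⇔ 2*x^2 - 6*x + 1 = 0.
  2*x^2 - 6*x + 1 = 0 has no rational roots; quadratic formula: x = (6 ± √28)/4.
  ⇒ x = 3/2 - sqrt(7)/2 ≈ 0.1771, sqrt(7)/2 + 3/2 ≈ 2.8229

f''(x) = (-2*x^2 + 10*x - 7)*exp(-x)
Second-derivative test at each critical point:
  f''(0.1771) = -4.4326 < 0 → local maximum
  f''(2.8229) = 0.3145 > 0 → local minimum

Critical points: x = 3/2 - sqrt(7)/2 ≈ 0.1771 (local maximum); x = sqrt(7)/2 + 3/2 ≈ 2.8229 (local minimum)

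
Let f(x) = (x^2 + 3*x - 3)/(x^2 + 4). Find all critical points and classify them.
f'(x) = (-3*x^2 + 14*x + 12)/(x^4 + 8*x^2 + 16)

Solve f'(x) = 0:
  f'(x) = -(3*x^2 - 14*x - 12)/(x^2 + 4)^2; the denominator is positive wherever f is defined, so f'(x) = 0 ⇔ -3*x^2 + 14*x + 12 = 0.
  3*x^2 - 14*x - 12 = 0 has no rational roots; quadratic formula: x = (14 ± √340)/6.
  ⇒ x = 7/3 - sqrt(85)/3 ≈ -0.7398, 7/3 + sqrt(85)/3 ≈ 5.4065

f''(x) = 2*(3*x^3 - 21*x^2 - 36*x + 28)/(x^6 + 12*x^4 + 48*x^2 + 64)
Second-derivative test at each critical point:
  f''(-0.7398) = 0.8917 > 0 → local minimum
  f''(5.4065) = -0.0167 < 0 → local maximum

Critical points: x = 7/3 - sqrt(85)/3 ≈ -0.7398 (local minimum); x = 7/3 + sqrt(85)/3 ≈ 5.4065 (local maximum)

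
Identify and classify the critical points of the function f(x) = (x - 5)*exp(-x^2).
f'(x) = (-2*x*(x - 5) + 1)*exp(-x^2)

Solve f'(x) = 0:
  f'(x) = (-2*x^2 + 10*x + 1)·exp(-x^2) and exp(-x^2) > 0 for every x, so f'(x) = 0 ⇔ -2*x^2 + 10*x + 1 = 0.
  2*x^2 - 10*x - 1 = 0 has no rational roots; quadratic formula: x = (10 ± √108)/4.
  ⇒ x = 5/2 - 3*sqrt(3)/2 ≈ -0.0981, 5/2 + 3*sqrt(3)/2 ≈ 5.0981

f''(x) = 2*(2*x^2*(x - 5) - 3*x + 5)*exp(-x^2)
Second-derivative test at each critical point:
  f''(-0.0981) = 10.2928 > 0 → local minimum
  f''(5.0981) = -5.361e-11 < 0 → local maximum

Critical points: x = 5/2 - 3*sqrt(3)/2 ≈ -0.0981 (local minimum); x = 5/2 + 3*sqrt(3)/2 ≈ 5.0981 (local maximum)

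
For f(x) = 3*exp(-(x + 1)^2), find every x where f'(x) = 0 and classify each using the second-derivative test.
f'(x) = 6*(-x - 1)*exp(-(x + 1)^2)

Solve f'(x) = 0:
  f'(x) = (-6*x - 6)·exp(-(x + 1)^2) and exp(-(x + 1)^2) > 0 for every x, so f'(x) = 0 ⇔ -6*x - 6 = 0.
  Factor: -6*x - 6 = -6*(x + 1) = 0.
  ⇒ x = -1

f''(x) = 6*(2*(x + 1)^2 - 1)*exp(-(x + 1)^2)
Second-derivative test at each critical point:
  f''(-1) = -6 < 0 → local maximum

Critical points: x = -1 (local maximum)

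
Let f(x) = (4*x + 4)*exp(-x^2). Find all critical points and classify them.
f'(x) = 4*(-2*x*(x + 1) + 1)*exp(-x^2)

Solve f'(x) = 0:
  f'(x) = (-8*x^2 - 8*x + 4)·exp(-x^2) and exp(-x^2) > 0 for every x, so f'(x) = 0 ⇔ -8*x^2 - 8*x + 4 = 0.
  Factor: -8*x^2 - 8*x + 4 = -4*(2*x^2 + 2*x - 1); 2*x^2 + 2*x - 1 = 0 has no rational roots; quadratic formula: x = (-2 ± √12)/4.
  ⇒ x = -sqrt(3)/2 - 1/2 ≈ -1.3660, -1/2 + sqrt(3)/2 ≈ 0.3660

f''(x) = 8*(2*x^2*(x + 1) - 3*x - 1)*exp(-x^2)
Second-derivative test at each critical point:
  f''(-1.3660) = 2.1441 > 0 → local minimum
  f''(0.3660) = -12.1190 < 0 → local maximum

Critical points: x = -sqrt(3)/2 - 1/2 ≈ -1.3660 (local minimum); x = -1/2 + sqrt(3)/2 ≈ 0.3660 (local maximum)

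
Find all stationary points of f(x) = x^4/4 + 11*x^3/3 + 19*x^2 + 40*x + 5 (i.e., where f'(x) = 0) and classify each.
f'(x) = x^3 + 11*x^2 + 38*x + 40

Solve f'(x) = 0:
  Factor: x^3 + 11*x^2 + 38*x + 40 = (x + 2)*(x + 4)*(x + 5) = 0.
  ⇒ x = -5, -4, -2

f''(x) = 3*x^2 + 22*x + 38
Second-derivative test at each critical point:
  f''(-5) = 3 > 0 → local minimum
  f''(-4) = -2 < 0 → local maximum
  f''(-2) = 6 > 0 → local minimum

Critical points: x = -5 (local minimum); x = -4 (local maximum); x = -2 (local minimum)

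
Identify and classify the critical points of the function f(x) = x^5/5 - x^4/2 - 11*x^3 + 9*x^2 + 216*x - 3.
f'(x) = x^4 - 2*x^3 - 33*x^2 + 18*x + 216

Solve f'(x) = 0:
  Factor: x^4 - 2*x^3 - 33*x^2 + 18*x + 216 = (x - 6)*(x - 3)*(x + 3)*(x + 4) = 0.
  ⇒ x = -4, -3, 3, 6

f''(x) = 4*x^3 - 6*x^2 - 66*x + 18
Second-derivative test at each critical point:
  f''(-4) = -70 < 0 → local maximum
  f''(-3) = 54 > 0 → local minimum
  f''(3) = -126 < 0 → local maximum
  f''(6) = 270 > 0 → local minimum

Critical points: x = -4 (local maximum); x = -3 (local minimum); x = 3 (local maximum); x = 6 (local minimum)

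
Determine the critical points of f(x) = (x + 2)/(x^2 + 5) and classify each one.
f'(x) = (x^2 - 2*x*(x + 2) + 5)/(x^2 + 5)^2

Solve f'(x) = 0:
  f'(x) = -(x - 1)*(x + 5)/(x^2 + 5)^2; the denominator is positive wherever f is defined, so f'(x) = 0 ⇔ -x^2 - 4*x + 5 = 0.
  Factor: -x^2 - 4*x + 5 = -(x - 1)*(x + 5) = 0.
  ⇒ x = -5, 1

f''(x) = 2*(4*x^2*(x + 2) - (3*x + 2)*(x^2 + 5))/(x^2 + 5)^3
Second-derivative test at each critical point:
  f''(-5) = 1/150 > 0 → local minimum
  f''(1) = -1/6 < 0 → local maximum

Critical points: x = -5 (local minimum); x = 1 (local maximum)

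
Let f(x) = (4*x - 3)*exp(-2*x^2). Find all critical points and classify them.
f'(x) = 4*(-x*(4*x - 3) + 1)*exp(-2*x^2)

Solve f'(x) = 0:
  f'(x) = (-16*x^2 + 12*x + 4)·exp(-2*x^2) and exp(-2*x^2) > 0 for every x, so f'(x) = 0 ⇔ -16*x^2 + 12*x + 4 = 0.
  Factor: -16*x^2 + 12*x + 4 = -4*(x - 1)*(4*x + 1) = 0.
  ⇒ x = -1/4, 1

f''(x) = 4*(4*x^2*(4*x - 3) - 12*x + 3)*exp(-2*x^2)
Second-derivative test at each critical point:
  f''(-1/4) = 17.6499 > 0 → local minimum
  f''(1) = -2.7067 < 0 → local maximum

Critical points: x = -1/4 (local minimum); x = 1 (local maximum)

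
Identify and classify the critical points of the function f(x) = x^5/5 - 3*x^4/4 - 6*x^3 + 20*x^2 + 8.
f'(x) = x*(x^3 - 3*x^2 - 18*x + 40)

Solve f'(x) = 0:
  Factor: x^4 - 3*x^3 - 18*x^2 + 40*x = x*(x - 5)*(x - 2)*(x + 4) = 0.
  ⇒ x = -4, 0, 2, 5

f''(x) = 4*x^3 - 9*x^2 - 36*x + 40
Second-derivative test at each critical point:
  f''(-4) = -216 < 0 → local maximum
  f''(0) = 40 > 0 → local minimum
  f''(2) = -36 < 0 → local maximum
  f''(5) = 135 > 0 → local minimum

Critical points: x = -4 (local maximum); x = 0 (local minimum); x = 2 (local maximum); x = 5 (local minimum)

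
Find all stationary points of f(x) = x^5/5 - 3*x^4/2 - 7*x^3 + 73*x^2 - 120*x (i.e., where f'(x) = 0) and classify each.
f'(x) = x^4 - 6*x^3 - 21*x^2 + 146*x - 120

Solve f'(x) = 0:
  Factor: x^4 - 6*x^3 - 21*x^2 + 146*x - 120 = (x - 6)*(x - 4)*(x - 1)*(x + 5) = 0.
  ⇒ x = -5, 1, 4, 6

f''(x) = 4*x^3 - 18*x^2 - 42*x + 146
Second-derivative test at each critical point:
  f''(-5) = -594 < 0 → local maximum
  f''(1) = 90 > 0 → local minimum
  f''(4) = -54 < 0 → local maximum
  f''(6) = 110 > 0 → local minimum

Critical points: x = -5 (local maximum); x = 1 (local minimum); x = 4 (local maximum); x = 6 (local minimum)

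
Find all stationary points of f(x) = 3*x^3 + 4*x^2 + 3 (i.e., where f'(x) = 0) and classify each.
f'(x) = x*(9*x + 8)

Solve f'(x) = 0:
  Factor: 9*x^2 + 8*x = x*(9*x + 8) = 0.
  ⇒ x = -8/9, 0

f''(x) = 18*x + 8
Second-derivative test at each critical point:
  f''(-8/9) = -8 < 0 → local maximum
  f''(0) = 8 > 0 → local minimum

Critical points: x = -8/9 (local maximum); x = 0 (local minimum)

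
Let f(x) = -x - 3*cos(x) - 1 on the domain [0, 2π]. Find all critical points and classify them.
f'(x) = 3*sin(x) - 1

Solve f'(x) = 0 on [0, 2π]:
  f'(x) = 0 ⇔ sin(x) = 1/3, i.e. x = arcsin(1/3) + 2nπ or x = π − arcsin(1/3) + 2nπ; keep the solutions lying in [0, 2π].
  ⇒ x = asin(1/3) ≈ 0.3398, pi - asin(1/3) ≈ 2.8018

f''(x) = 3*cos(x)
Second-derivative test at each critical point:
  f''(0.3398) = 2.8284 > 0 → local minimum
  f''(2.8018) = -2.8284 < 0 → local maximum

Critical points: x = asin(1/3) ≈ 0.3398 (local minimum); x = pi - asin(1/3) ≈ 2.8018 (local maximum)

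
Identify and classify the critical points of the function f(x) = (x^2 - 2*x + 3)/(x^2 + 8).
f'(x) = 2*(x^2 + 5*x - 8)/(x^4 + 16*x^2 + 64)

Solve f'(x) = 0:
  f'(x) = 2*(x^2 + 5*x - 8)/(x^2 + 8)^2; the denominator is positive wherever f is defined, so f'(x) = 0 ⇔ 2*x^2 + 10*x - 16 = 0.
  Factor: 2*x^2 + 10*x - 16 = 2*(x^2 + 5*x - 8); x^2 + 5*x - 8 = 0 has no rational roots; quadratic formula: x = (-5 ± √57)/2.
  ⇒ x = -sqrt(57)/2 - 5/2 ≈ -6.2749, -5/2 + sqrt(57)/2 ≈ 1.2749

f''(x) = 2*(-2*x^3 - 15*x^2 + 48*x + 40)/(x^6 + 24*x^4 + 192*x^2 + 512)
Second-derivative test at each critical point:
  f''(-6.2749) = -0.0067 < 0 → local maximum
  f''(1.2749) = 0.1630 > 0 → local minimum

Critical points: x = -sqrt(57)/2 - 5/2 ≈ -6.2749 (local maximum); x = -5/2 + sqrt(57)/2 ≈ 1.2749 (local minimum)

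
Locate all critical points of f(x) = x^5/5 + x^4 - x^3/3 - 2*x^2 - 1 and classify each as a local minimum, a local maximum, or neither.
f'(x) = x*(x^3 + 4*x^2 - x - 4)

Solve f'(x) = 0:
  Factor: x^4 + 4*x^3 - x^2 - 4*x = x*(x - 1)*(x + 1)*(x + 4) = 0.
  ⇒ x = -4, -1, 0, 1

f''(x) = 4*x^3 + 12*x^2 - 2*x - 4
Second-derivative test at each critical point:
  f''(-4) = -60 < 0 → local maximum
  f''(-1) = 6 > 0 → local minimum
  f''(0) = -4 < 0 → local maximum
  f''(1) = 10 > 0 → local minimum

Critical points: x = -4 (local maximum); x = -1 (local minimum); x = 0 (local maximum); x = 1 (local minimum)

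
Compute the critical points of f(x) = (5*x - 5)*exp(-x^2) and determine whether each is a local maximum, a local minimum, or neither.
f'(x) = 5*(-2*x*(x - 1) + 1)*exp(-x^2)

Solve f'(x) = 0:
  f'(x) = (-10*x^2 + 10*x + 5)·exp(-x^2) and exp(-x^2) > 0 for every x, so f'(x) = 0 ⇔ -10*x^2 + 10*x + 5 = 0.
  Factor: -10*x^2 + 10*x + 5 = -5*(2*x^2 - 2*x - 1); 2*x^2 - 2*x - 1 = 0 has no rational roots; quadratic formula: x = (2 ± √12)/4.
  ⇒ x = 1/2 - sqrt(3)/2 ≈ -0.3660, 1/2 + sqrt(3)/2 ≈ 1.3660

f''(x) = 10*(2*x^2*(x - 1) - 3*x + 1)*exp(-x^2)
Second-derivative test at each critical point:
  f''(-0.3660) = 15.1487 > 0 → local minimum
  f''(1.3660) = -2.6801 < 0 → local maximum

Critical points: x = 1/2 - sqrt(3)/2 ≈ -0.3660 (local minimum); x = 1/2 + sqrt(3)/2 ≈ 1.3660 (local maximum)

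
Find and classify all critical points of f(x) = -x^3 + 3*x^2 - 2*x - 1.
f'(x) = -3*x^2 + 6*x - 2

Solve f'(x) = 0:
  3*x^2 - 6*x + 2 = 0 has no rational roots; quadratic formula: x = (6 ± √12)/6.
  ⇒ x = 1 - sqrt(3)/3 ≈ 0.4226, sqrt(3)/3 + 1 ≈ 1.5774

f''(x) = 6 - 6*x
Second-derivative test at each critical point:
  f''(0.4226) = 3.4641 > 0 → local minimum
  f''(1.5774) = -3.4641 < 0 → local maximum

Critical points: x = 1 - sqrt(3)/3 ≈ 0.4226 (local minimum); x = sqrt(3)/3 + 1 ≈ 1.5774 (local maximum)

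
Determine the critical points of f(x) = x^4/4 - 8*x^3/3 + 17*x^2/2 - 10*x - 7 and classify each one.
f'(x) = x^3 - 8*x^2 + 17*x - 10

Solve f'(x) = 0:
  Factor: x^3 - 8*x^2 + 17*x - 10 = (x - 5)*(x - 2)*(x - 1) = 0.
  ⇒ x = 1, 2, 5

f''(x) = 3*x^2 - 16*x + 17
Second-derivative test at each critical point:
  f''(1) = 4 > 0 → local minimum
  f''(2) = -3 < 0 → local maximum
  f''(5) = 12 > 0 → local minimum

Critical points: x = 1 (local minimum); x = 2 (local maximum); x = 5 (local minimum)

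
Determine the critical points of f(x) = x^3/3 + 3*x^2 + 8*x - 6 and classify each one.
f'(x) = x^2 + 6*x + 8

Solve f'(x) = 0:
  Factor: x^2 + 6*x + 8 = (x + 2)*(x + 4) = 0.
  ⇒ x = -4, -2

f''(x) = 2*x + 6
Second-derivative test at each critical point:
  f''(-4) = -2 < 0 → local maximum
  f''(-2) = 2 > 0 → local minimum

Critical points: x = -4 (local maximum); x = -2 (local minimum)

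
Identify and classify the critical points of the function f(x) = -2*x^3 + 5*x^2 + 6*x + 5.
f'(x) = -6*x^2 + 10*x + 6

Solve f'(x) = 0:
  Factor: -6*x^2 + 10*x + 6 = -2*(3*x^2 - 5*x - 3); 3*x^2 - 5*x - 3 = 0 has no rational roots; quadratic formula: x = (5 ± √61)/6.
  ⇒ x = 5/6 - sqrt(61)/6 ≈ -0.4684, 5/6 + sqrt(61)/6 ≈ 2.1350

f''(x) = 10 - 12*x
Second-derivative test at each critical point:
  f''(-0.4684) = 15.6205 > 0 → local minimum
  f''(2.1350) = -15.6205 < 0 → local maximum

Critical points: x = 5/6 - sqrt(61)/6 ≈ -0.4684 (local minimum); x = 5/6 + sqrt(61)/6 ≈ 2.1350 (local maximum)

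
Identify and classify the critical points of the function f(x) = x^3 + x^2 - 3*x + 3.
f'(x) = 3*x^2 + 2*x - 3

Solve f'(x) = 0:
  3*x^2 + 2*x - 3 = 0 has no rational roots; quadratic formula: x = (-2 ± √40)/6.
  ⇒ x = -sqrt(10)/3 - 1/3 ≈ -1.3874, -1/3 + sqrt(10)/3 ≈ 0.7208

f''(x) = 6*x + 2
Second-derivative test at each critical point:
  f''(-1.3874) = -6.3246 < 0 → local maximum
  f''(0.7208) = 6.3246 > 0 → local minimum

Critical points: x = -sqrt(10)/3 - 1/3 ≈ -1.3874 (local maximum); x = -1/3 + sqrt(10)/3 ≈ 0.7208 (local minimum)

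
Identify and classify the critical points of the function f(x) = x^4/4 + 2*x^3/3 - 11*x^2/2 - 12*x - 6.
f'(x) = x^3 + 2*x^2 - 11*x - 12

Solve f'(x) = 0:
  Factor: x^3 + 2*x^2 - 11*x - 12 = (x - 3)*(x + 1)*(x + 4) = 0.
  ⇒ x = -4, -1, 3

f''(x) = 3*x^2 + 4*x - 11
Second-derivative test at each critical point:
  f''(-4) = 21 > 0 → local minimum
  f''(-1) = -12 < 0 → local maximum
  f''(3) = 28 > 0 → local minimum

Critical points: x = -4 (local minimum); x = -1 (local maximum); x = 3 (local minimum)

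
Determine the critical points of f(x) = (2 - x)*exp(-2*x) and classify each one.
f'(x) = (2*x - 5)*exp(-2*x)

Solve f'(x) = 0:
  f'(x) = (2*x - 5)·exp(-2*x) and exp(-2*x) > 0 for every x, so f'(x) = 0 ⇔ 2*x - 5 = 0.
  2*x - 5 = 0.
  ⇒ x = 5/2

f''(x) = 4*(3 - x)*exp(-2*x)
Second-derivative test at each critical point:
  f''(5/2) = 0.0135 > 0 → local minimum

Critical points: x = 5/2 (local minimum)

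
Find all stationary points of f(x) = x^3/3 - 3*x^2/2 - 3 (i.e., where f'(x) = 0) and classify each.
f'(x) = x*(x - 3)

Solve f'(x) = 0:
  Factor: x^2 - 3*x = x*(x - 3) = 0.
  ⇒ x = 0, 3

f''(x) = 2*x - 3
Second-derivative test at each critical point:
  f''(0) = -3 < 0 → local maximum
  f''(3) = 3 > 0 → local minimum

Critical points: x = 0 (local maximum); x = 3 (local minimum)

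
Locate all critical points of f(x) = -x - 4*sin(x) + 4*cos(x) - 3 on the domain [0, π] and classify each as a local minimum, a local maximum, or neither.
f'(x) = -4*sqrt(2)*sin(x + pi/4) - 1

Solve f'(x) = 0 on [0, π]:
  f'(x) = 0 ⇔ -4*sin(x) - 4*cos(x) = 1. Write the left side as R·cos(x + φ) with R = √((-4)² + 4²) = 4*sqrt(2), cos φ = -sqrt(2)/2, sin φ = sqrt(2)/2; then cos(x + φ) = sqrt(2)/8. Solve for x and keep the solutions lying in [0, π].
  ⇒ x = atan((-1 + sqrt(31))/(-sqrt(31) - 1)) + pi ≈ 2.5339

f''(x) = -4*sqrt(2)*cos(x + pi/4)
Second-derivative test at each critical point:
  f''(2.5339) = 5.5678 > 0 → local minimum

Critical points: x = atan((-1 + sqrt(31))/(-sqrt(31) - 1)) + pi ≈ 2.5339 (local minimum)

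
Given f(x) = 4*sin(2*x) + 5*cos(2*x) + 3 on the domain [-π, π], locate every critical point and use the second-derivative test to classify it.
f'(x) = -10*sin(2*x) + 8*cos(2*x)

Solve f'(x) = 0 on [-π, π]:
  f'(x) = 0 ⇔ 4*cos(2*x) = 5*sin(2*x) ⇔ tan(2*x) = 4/5, i.e. 2*x = arctan(4/5) + nπ; keep the solutions lying in [-π, π].
  ⇒ x = -pi + atan(4/5)/2 ≈ -2.8042, -pi/2 + atan(4/5)/2 ≈ -1.2334, atan(4/5)/2 ≈ 0.3374, atan(4/5)/2 + pi/2 ≈ 1.9082

f''(x) = -16*sin(2*x) - 20*cos(2*x)
Second-derivative test at each critical point:
  f''(-2.8042) = -25.6125 < 0 → local maximum
  f''(-1.2334) = 25.6125 > 0 → local minimum
  f''(0.3374) = -25.6125 < 0 → local maximum
  f''(1.9082) = 25.6125 > 0 → local minimum

Critical points: x = -pi + atan(4/5)/2 ≈ -2.8042 (local maximum); x = -pi/2 + atan(4/5)/2 ≈ -1.2334 (local minimum); x = atan(4/5)/2 ≈ 0.3374 (local maximum); x = atan(4/5)/2 + pi/2 ≈ 1.9082 (local minimum)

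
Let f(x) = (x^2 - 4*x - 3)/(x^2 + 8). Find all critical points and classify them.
f'(x) = 2*(2*x^2 + 11*x - 16)/(x^4 + 16*x^2 + 64)

Solve f'(x) = 0:
  f'(x) = 2*(2*x^2 + 11*x - 16)/(x^2 + 8)^2; the denominator is positive wherever f is defined, so f'(x) = 0 ⇔ 4*x^2 + 22*x - 32 = 0.
  Factor: 4*x^2 + 22*x - 32 = 2*(2*x^2 + 11*x - 16); 2*x^2 + 11*x - 16 = 0 has no rational roots; quadratic formula: x = (-11 ± √249)/4.
  ⇒ x = -sqrt(249)/4 - 11/4 ≈ -6.6949, -11/4 + sqrt(249)/4 ≈ 1.1949

f''(x) = 2*(-4*x^3 - 33*x^2 + 96*x + 88)/(x^6 + 24*x^4 + 192*x^2 + 512)
Second-derivative test at each critical point:
  f''(-6.6949) = -0.0113 < 0 → local maximum
  f''(1.1949) = 0.3551 > 0 → local minimum

Critical points: x = -sqrt(249)/4 - 11/4 ≈ -6.6949 (local maximum); x = -11/4 + sqrt(249)/4 ≈ 1.1949 (local minimum)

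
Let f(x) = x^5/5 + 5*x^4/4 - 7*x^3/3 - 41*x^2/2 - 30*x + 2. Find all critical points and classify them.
f'(x) = x^4 + 5*x^3 - 7*x^2 - 41*x - 30

Solve f'(x) = 0:
  Factor: x^4 + 5*x^3 - 7*x^2 - 41*x - 30 = (x - 3)*(x + 1)*(x + 2)*(x + 5) = 0.
  ⇒ x = -5, -2, -1, 3

f''(x) = 4*x^3 + 15*x^2 - 14*x - 41
Second-derivative test at each critical point:
  f''(-5) = -96 < 0 → local maximum
  f''(-2) = 15 > 0 → local minimum
  f''(-1) = -16 < 0 → local maximum
  f''(3) = 160 > 0 → local minimum

Critical points: x = -5 (local maximum); x = -2 (local minimum); x = -1 (local maximum); x = 3 (local minimum)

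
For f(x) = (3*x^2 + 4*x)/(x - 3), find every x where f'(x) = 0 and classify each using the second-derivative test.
f'(x) = 3*(x^2 - 6*x - 4)/(x^2 - 6*x + 9)

Solve f'(x) = 0:
  f'(x) = 3*(x^2 - 6*x - 4)/(x - 3)^2; the denominator is positive wherever f is defined, so f'(x) = 0 ⇔ 3*x^2 - 18*x - 12 = 0.
  Factor: 3*x^2 - 18*x - 12 = 3*(x^2 - 6*x - 4); x^2 - 6*x - 4 = 0 has no rational roots; quadratic formula: x = (6 ± √52)/2.
  ⇒ x = 3 - sqrt(13) ≈ -0.6056, 3 + sqrt(13) ≈ 6.6056

f''(x) = 78/(x^3 - 9*x^2 + 27*x - 27)
Second-derivative test at each critical point:
  f''(-0.6056) = -1.6641 < 0 → local maximum
  f''(6.6056) = 1.6641 > 0 → local minimum

Critical points: x = 3 - sqrt(13) ≈ -0.6056 (local maximum); x = 3 + sqrt(13) ≈ 6.6056 (local minimum)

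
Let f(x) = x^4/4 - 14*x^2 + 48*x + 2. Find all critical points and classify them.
f'(x) = x^3 - 28*x + 48

Solve f'(x) = 0:
  Factor: x^3 - 28*x + 48 = (x - 4)*(x - 2)*(x + 6) = 0.
  ⇒ x = -6, 2, 4

f''(x) = 3*x^2 - 28
Second-derivative test at each critical point:
  f''(-6) = 80 > 0 → local minimum
  f''(2) = -16 < 0 → local maximum
  f''(4) = 20 > 0 → local minimum

Critical points: x = -6 (local minimum); x = 2 (local maximum); x = 4 (local minimum)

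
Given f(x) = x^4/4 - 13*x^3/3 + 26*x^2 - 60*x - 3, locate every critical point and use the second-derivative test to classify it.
f'(x) = x^3 - 13*x^2 + 52*x - 60

Solve f'(x) = 0:
  Factor: x^3 - 13*x^2 + 52*x - 60 = (x - 6)*(x - 5)*(x - 2) = 0.
  ⇒ x = 2, 5, 6

f''(x) = 3*x^2 - 26*x + 52
Second-derivative test at each critical point:
  f''(2) = 12 > 0 → local minimum
  f''(5) = -3 < 0 → local maximum
  f''(6) = 4 > 0 → local minimum

Critical points: x = 2 (local minimum); x = 5 (local maximum); x = 6 (local minimum)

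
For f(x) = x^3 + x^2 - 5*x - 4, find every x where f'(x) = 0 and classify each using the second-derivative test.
f'(x) = 3*x^2 + 2*x - 5

Solve f'(x) = 0:
  Factor: 3*x^2 + 2*x - 5 = (x - 1)*(3*x + 5) = 0.
  ⇒ x = -5/3, 1

f''(x) = 6*x + 2
Second-derivative test at each critical point:
  f''(-5/3) = -8 < 0 → local maximum
  f''(1) = 8 > 0 → local minimum

Critical points: x = -5/3 (local maximum); x = 1 (local minimum)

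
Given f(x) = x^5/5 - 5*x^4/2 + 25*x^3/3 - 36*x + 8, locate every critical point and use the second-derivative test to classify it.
f'(x) = x^4 - 10*x^3 + 25*x^2 - 36

Solve f'(x) = 0:
  Factor: x^4 - 10*x^3 + 25*x^2 - 36 = (x - 6)*(x - 3)*(x - 2)*(x + 1) = 0.
  ⇒ x = -1, 2, 3, 6

f''(x) = 2*x*(2*x^2 - 15*x + 25)
Second-derivative test at each critical point:
  f''(-1) = -84 < 0 → local maximum
  f''(2) = 12 > 0 → local minimum
  f''(3) = -12 < 0 → local maximum
  f''(6) = 84 > 0 → local minimum

Critical points: x = -1 (local maximum); x = 2 (local minimum); x = 3 (local maximum); x = 6 (local minimum)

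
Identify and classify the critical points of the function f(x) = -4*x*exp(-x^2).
f'(x) = 4*(2*x^2 - 1)*exp(-x^2)

Solve f'(x) = 0:
  f'(x) = (8*x^2 - 4)·exp(-x^2) and exp(-x^2) > 0 for every x, so f'(x) = 0 ⇔ 8*x^2 - 4 = 0.
  Factor: 8*x^2 - 4 = 4*(2*x^2 - 1); 2*x^2 - 1 = 0 has no rational roots; quadratic formula: x = (0 ± √8)/4.
  ⇒ x = -sqrt(2)/2 ≈ -0.7071, sqrt(2)/2 ≈ 0.7071

f''(x) = (-16*x^3 + 24*x)*exp(-x^2)
Second-derivative test at each critical point:
  f''(-0.7071) = -6.8621 < 0 → local maximum
  f''(0.7071) = 6.8621 > 0 → local minimum

Critical points: x = -sqrt(2)/2 ≈ -0.7071 (local maximum); x = sqrt(2)/2 ≈ 0.7071 (local minimum)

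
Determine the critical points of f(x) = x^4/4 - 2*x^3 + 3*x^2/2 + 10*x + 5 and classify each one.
f'(x) = x^3 - 6*x^2 + 3*x + 10

Solve f'(x) = 0:
  Factor: x^3 - 6*x^2 + 3*x + 10 = (x - 5)*(x - 2)*(x + 1) = 0.
  ⇒ x = -1, 2, 5

f''(x) = 3*x^2 - 12*x + 3
Second-derivative test at each critical point:
  f''(-1) = 18 > 0 → local minimum
  f''(2) = -9 < 0 → local maximum
  f''(5) = 18 > 0 → local minimum

Critical points: x = -1 (local minimum); x = 2 (local maximum); x = 5 (local minimum)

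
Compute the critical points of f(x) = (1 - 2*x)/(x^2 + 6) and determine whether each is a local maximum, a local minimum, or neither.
f'(x) = 2*(x^2 - x - 6)/(x^4 + 12*x^2 + 36)

Solve f'(x) = 0:
  f'(x) = 2*(x - 3)*(x + 2)/(x^2 + 6)^2; the denominator is positive wherever f is defined, so f'(x) = 0 ⇔ 2*x^2 - 2*x - 12 = 0.
  Factor: 2*x^2 - 2*x - 12 = 2*(x - 3)*(x + 2) = 0.
  ⇒ x = -2, 3

f''(x) = 2*(4*x^2*(1 - 2*x) + (6*x - 1)*(x^2 + 6))/(x^2 + 6)^3
Second-derivative test at each critical point:
  f''(-2) = -1/10 < 0 → local maximum
  f''(3) = 2/45 > 0 → local minimum

Critical points: x = -2 (local maximum); x = 3 (local minimum)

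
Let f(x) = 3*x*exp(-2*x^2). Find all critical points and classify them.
f'(x) = 3*(1 - 4*x^2)*exp(-2*x^2)

Solve f'(x) = 0:
  f'(x) = (3 - 12*x^2)·exp(-2*x^2) and exp(-2*x^2) > 0 for every x, so f'(x) = 0 ⇔ 3 - 12*x^2 = 0.
  Factor: 3 - 12*x^2 = -3*(2*x - 1)*(2*x + 1) = 0.
  ⇒ x = -1/2, 1/2

f''(x) = (48*x^3 - 36*x)*exp(-2*x^2)
Second-derivative test at each critical point:
  f''(-1/2) = 7.2784 > 0 → local minimum
  f''(1/2) = -7.2784 < 0 → local maximum

Critical points: x = -1/2 (local minimum); x = 1/2 (local maximum)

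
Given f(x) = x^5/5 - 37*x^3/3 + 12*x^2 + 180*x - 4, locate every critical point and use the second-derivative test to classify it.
f'(x) = x^4 - 37*x^2 + 24*x + 180

Solve f'(x) = 0:
  Factor: x^4 - 37*x^2 + 24*x + 180 = (x - 5)*(x - 3)*(x + 2)*(x + 6) = 0.
  ⇒ x = -6, -2, 3, 5

f''(x) = 4*x^3 - 74*x + 24
Second-derivative test at each critical point:
  f''(-6) = -396 < 0 → local maximum
  f''(-2) = 140 > 0 → local minimum
  f''(3) = -90 < 0 → local maximum
  f''(5) = 154 > 0 → local minimum

Critical points: x = -6 (local maximum); x = -2 (local minimum); x = 3 (local maximum); x = 5 (local minimum)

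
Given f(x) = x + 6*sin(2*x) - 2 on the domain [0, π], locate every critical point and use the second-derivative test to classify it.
f'(x) = 12*cos(2*x) + 1

Solve f'(x) = 0 on [0, π]:
  f'(x) = 0 ⇔ cos(2*x) = -1/12, i.e. 2*x = ±arccos(-1/12) + 2nπ; keep the solutions lying in [0, π].
  ⇒ x = acos(-1/12)/2 ≈ 0.8271, pi - acos(-1/12)/2 ≈ 2.3145

f''(x) = -24*sin(2*x)
Second-derivative test at each critical point:
  f''(0.8271) = -23.9165 < 0 → local maximum
  f''(2.3145) = 23.9165 > 0 → local minimum

Critical points: x = acos(-1/12)/2 ≈ 0.8271 (local maximum); x = pi - acos(-1/12)/2 ≈ 2.3145 (local minimum)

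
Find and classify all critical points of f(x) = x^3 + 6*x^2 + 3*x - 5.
f'(x) = 3*x^2 + 12*x + 3

Solve f'(x) = 0:
  Factor: 3*x^2 + 12*x + 3 = 3*(x^2 + 4*x + 1); x^2 + 4*x + 1 = 0 has no rational roots; quadratic formula: x = (-4 ± √12)/2.
  ⇒ x = -2 - sqrt(3) ≈ -3.7321, -2 + sqrt(3) ≈ -0.2679

f''(x) = 6*x + 12
Second-derivative test at each critical point:
  f''(-3.7321) = -10.3923 < 0 → local maximum
  f''(-0.2679) = 10.3923 > 0 → local minimum

Critical points: x = -2 - sqrt(3) ≈ -3.7321 (local maximum); x = -2 + sqrt(3) ≈ -0.2679 (local minimum)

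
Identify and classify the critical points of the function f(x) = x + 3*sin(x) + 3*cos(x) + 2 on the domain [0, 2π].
f'(x) = 3*sqrt(2)*cos(x + pi/4) + 1

Solve f'(x) = 0 on [0, 2π]:
  f'(x) = 0 ⇔ -3*sin(x) + 3*cos(x) = -1. Write the left side as R·cos(x + φ) with R = √(3² + 3²) = 3*sqrt(2), cos φ = sqrt(2)/2, sin φ = sqrt(2)/2; then cos(x + φ) = -sqrt(2)/6. Solve for x and keep the solutions lying in [0, 2π].
  ⇒ x = atan((1 + sqrt(17))/(-1 + sqrt(17))) ≈ 1.0233, atan((1 - sqrt(17))/(-sqrt(17) - 1)) + pi ≈ 3.6890

f''(x) = -3*sqrt(2)*sin(x + pi/4)
Second-derivative test at each critical point:
  f''(1.0233) = -4.1231 < 0 → local maximum
  f''(3.6890) = 4.1231 > 0 → local minimum

Critical points: x = atan((1 + sqrt(17))/(-1 + sqrt(17))) ≈ 1.0233 (local maximum); x = atan((1 - sqrt(17))/(-sqrt(17) - 1)) + pi ≈ 3.6890 (local minimum)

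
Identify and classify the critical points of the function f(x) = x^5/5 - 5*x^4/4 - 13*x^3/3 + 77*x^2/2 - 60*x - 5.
f'(x) = x^4 - 5*x^3 - 13*x^2 + 77*x - 60

Solve f'(x) = 0:
  Factor: x^4 - 5*x^3 - 13*x^2 + 77*x - 60 = (x - 5)*(x - 3)*(x - 1)*(x + 4) = 0.
  ⇒ x = -4, 1, 3, 5

f''(x) = 4*x^3 - 15*x^2 - 26*x + 77
Second-derivative test at each critical point:
  f''(-4) = -315 < 0 → local maximum
  f''(1) = 40 > 0 → local minimum
  f''(3) = -28 < 0 → local maximum
  f''(5) = 72 > 0 → local minimum

Critical points: x = -4 (local maximum); x = 1 (local minimum); x = 3 (local maximum); x = 5 (local minimum)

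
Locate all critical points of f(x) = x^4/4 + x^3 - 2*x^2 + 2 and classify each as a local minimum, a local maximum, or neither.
f'(x) = x*(x^2 + 3*x - 4)

Solve f'(x) = 0:
  Factor: x^3 + 3*x^2 - 4*x = x*(x - 1)*(x + 4) = 0.
  ⇒ x = -4, 0, 1

f''(x) = 3*x^2 + 6*x - 4
Second-derivative test at each critical point:
  f''(-4) = 20 > 0 → local minimum
  f''(0) = -4 < 0 → local maximum
  f''(1) = 5 > 0 → local minimum

Critical points: x = -4 (local minimum); x = 0 (local maximum); x = 1 (local minimum)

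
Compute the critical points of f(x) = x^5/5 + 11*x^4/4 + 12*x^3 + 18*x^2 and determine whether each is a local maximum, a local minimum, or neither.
f'(x) = x*(x^3 + 11*x^2 + 36*x + 36)

Solve f'(x) = 0:
  Factor: x^4 + 11*x^3 + 36*x^2 + 36*x = x*(x + 2)*(x + 3)*(x + 6) = 0.
  ⇒ x = -6, -3, -2, 0

f''(x) = 4*x^3 + 33*x^2 + 72*x + 36
Second-derivative test at each critical point:
  f''(-6) = -72 < 0 → local maximum
  f''(-3) = 9 > 0 → local minimum
  f''(-2) = -8 < 0 → local maximum
  f''(0) = 36 > 0 → local minimum

Critical points: x = -6 (local maximum); x = -3 (local minimum); x = -2 (local maximum); x = 0 (local minimum)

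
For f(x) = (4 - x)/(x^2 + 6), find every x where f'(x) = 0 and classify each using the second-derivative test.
f'(x) = (-x^2 + 2*x*(x - 4) - 6)/(x^2 + 6)^2

Solve f'(x) = 0:
  f'(x) = (x^2 - 8*x - 6)/(x^2 + 6)^2; the denominator is positive wherever f is defined, so f'(x) = 0 ⇔ x^2 - 8*x - 6 = 0.
  x^2 - 8*x - 6 = 0 has no rational roots; quadratic formula: x = (8 ± √88)/2.
  ⇒ x = 4 - sqrt(22) ≈ -0.6904, 4 + sqrt(22) ≈ 8.6904

f''(x) = 2*(4*x^2*(4 - x) + (3*x - 4)*(x^2 + 6))/(x^2 + 6)^3
Second-derivative test at each critical point:
  f''(-0.6904) = -0.2236 < 0 → local maximum
  f''(8.6904) = 0.0014 > 0 → local minimum

Critical points: x = 4 - sqrt(22) ≈ -0.6904 (local maximum); x = 4 + sqrt(22) ≈ 8.6904 (local minimum)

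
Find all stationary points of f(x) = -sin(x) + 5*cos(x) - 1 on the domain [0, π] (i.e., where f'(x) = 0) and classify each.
f'(x) = -5*sin(x) - cos(x)

Solve f'(x) = 0 on [0, π]:
  f'(x) = 0 ⇔ -cos(x) = 5*sin(x) ⇔ tan(x) = -1/5, i.e. x = arctan(-1/5) + nπ; keep the solutions lying in [0, π].
  ⇒ x = pi - atan(1/5) ≈ 2.9442

f''(x) = sin(x) - 5*cos(x)
Second-derivative test at each critical point:
  f''(2.9442) = 5.0990 > 0 → local minimum

Critical points: x = pi - atan(1/5) ≈ 2.9442 (local minimum)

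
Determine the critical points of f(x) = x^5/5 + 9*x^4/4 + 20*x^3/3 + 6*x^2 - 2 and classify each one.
f'(x) = x*(x^3 + 9*x^2 + 20*x + 12)

Solve f'(x) = 0:
  Factor: x^4 + 9*x^3 + 20*x^2 + 12*x = x*(x + 1)*(x + 2)*(x + 6) = 0.
  ⇒ x = -6, -2, -1, 0

f''(x) = 4*x^3 + 27*x^2 + 40*x + 12
Second-derivative test at each critical point:
  f''(-6) = -120 < 0 → local maximum
  f''(-2) = 8 > 0 → local minimum
  f''(-1) = -5 < 0 → local maximum
  f''(0) = 12 > 0 → local minimum

Critical points: x = -6 (local maximum); x = -2 (local minimum); x = -1 (local maximum); x = 0 (local minimum)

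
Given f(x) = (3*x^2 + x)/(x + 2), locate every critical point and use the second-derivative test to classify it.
f'(x) = (3*x^2 + 12*x + 2)/(x^2 + 4*x + 4)

Solve f'(x) = 0:
  f'(x) = (3*x^2 + 12*x + 2)/(x + 2)^2; the denominator is positive wherever f is defined, so f'(x) = 0 ⇔ 3*x^2 + 12*x + 2 = 0.
  3*x^2 + 12*x + 2 = 0 has no rational roots; quadratic formula: x = (-12 ± √120)/6.
  ⇒ x = -2 - sqrt(30)/3 ≈ -3.8257, -2 + sqrt(30)/3 ≈ -0.1743

f''(x) = 20/(x^3 + 6*x^2 + 12*x + 8)
Second-derivative test at each critical point:
  f''(-3.8257) = -3.2863 < 0 → local maximum
  f''(-0.1743) = 3.2863 > 0 → local minimum

Critical points: x = -2 - sqrt(30)/3 ≈ -3.8257 (local maximum); x = -2 + sqrt(30)/3 ≈ -0.1743 (local minimum)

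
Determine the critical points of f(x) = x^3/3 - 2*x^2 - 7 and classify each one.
f'(x) = x*(x - 4)

Solve f'(x) = 0:
  Factor: x^2 - 4*x = x*(x - 4) = 0.
  ⇒ x = 0, 4

f''(x) = 2*x - 4
Second-derivative test at each critical point:
  f''(0) = -4 < 0 → local maximum
  f''(4) = 4 > 0 → local minimum

Critical points: x = 0 (local maximum); x = 4 (local minimum)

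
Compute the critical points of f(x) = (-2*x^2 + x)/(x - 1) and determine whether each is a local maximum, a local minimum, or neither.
f'(x) = (-2*x^2 + 4*x - 1)/(x^2 - 2*x + 1)

Solve f'(x) = 0:
  f'(x) = -(2*x^2 - 4*x + 1)/(x - 1)^2; the denominator is positive wherever f is defined, so f'(x) = 0 ⇔ -2*x^2 + 4*x - 1 = 0.
  2*x^2 - 4*x + 1 = 0 has no rational roots; quadratic formula: x = (4 ± √8)/4.
  ⇒ x = 1 - sqrt(2)/2 ≈ 0.2929, sqrt(2)/2 + 1 ≈ 1.7071

f''(x) = -2/(x^3 - 3*x^2 + 3*x - 1)
Second-derivative test at each critical point:
  f''(0.2929) = 5.6569 > 0 → local minimum
  f''(1.7071) = -5.6569 < 0 → local maximum

Critical points: x = 1 - sqrt(2)/2 ≈ 0.2929 (local minimum); x = sqrt(2)/2 + 1 ≈ 1.7071 (local maximum)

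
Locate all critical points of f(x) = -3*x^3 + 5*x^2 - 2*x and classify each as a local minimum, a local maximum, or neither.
f'(x) = -9*x^2 + 10*x - 2

Solve f'(x) = 0:
  9*x^2 - 10*x + 2 = 0 has no rational roots; quadratic formula: x = (10 ± √28)/18.
  ⇒ x = 5/9 - sqrt(7)/9 ≈ 0.2616, sqrt(7)/9 + 5/9 ≈ 0.8495

f''(x) = 10 - 18*x
Second-derivative test at each critical point:
  f''(0.2616) = 5.2915 > 0 → local minimum
  f''(0.8495) = -5.2915 < 0 → local maximum

Critical points: x = 5/9 - sqrt(7)/9 ≈ 0.2616 (local minimum); x = sqrt(7)/9 + 5/9 ≈ 0.8495 (local maximum)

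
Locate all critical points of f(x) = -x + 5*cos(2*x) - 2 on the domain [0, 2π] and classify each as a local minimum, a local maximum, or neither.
f'(x) = -10*sin(2*x) - 1

Solve f'(x) = 0 on [0, 2π]:
  f'(x) = 0 ⇔ sin(2*x) = -1/10, i.e. 2*x = arcsin(-1/10) + 2nπ or 2*x = π − arcsin(-1/10) + 2nπ; keep the solutions lying in [0, 2π].
  ⇒ x = asin(1/10)/2 + pi/2 ≈ 1.6209, pi - asin(1/10)/2 ≈ 3.0915, asin(1/10)/2 + 3*pi/2 ≈ 4.7625, -asin(1/10)/2 + 2*pi ≈ 6.2331

f''(x) = -20*cos(2*x)
Second-derivative test at each critical point:
  f''(1.6209) = 19.8997 > 0 → local minimum
  f''(3.0915) = -19.8997 < 0 → local maximum
  f''(4.7625) = 19.8997 > 0 → local minimum
  f''(6.2331) = -19.8997 < 0 → local maximum

Critical points: x = asin(1/10)/2 + pi/2 ≈ 1.6209 (local minimum); x = pi - asin(1/10)/2 ≈ 3.0915 (local maximum); x = asin(1/10)/2 + 3*pi/2 ≈ 4.7625 (local minimum); x = -asin(1/10)/2 + 2*pi ≈ 6.2331 (local maximum)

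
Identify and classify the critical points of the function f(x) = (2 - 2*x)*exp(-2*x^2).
f'(x) = 2*(4*x*(x - 1) - 1)*exp(-2*x^2)

Solve f'(x) = 0:
  f'(x) = (8*x^2 - 8*x - 2)·exp(-2*x^2) and exp(-2*x^2) > 0 for every x, so f'(x) = 0 ⇔ 8*x^2 - 8*x - 2 = 0.
  Factor: 8*x^2 - 8*x - 2 = 2*(4*x^2 - 4*x - 1); 4*x^2 - 4*x - 1 = 0 has no rational roots; quadratic formula: x = (4 ± √32)/8.
  ⇒ x = 1/2 - sqrt(2)/2 ≈ -0.2071, 1/2 + sqrt(2)/2 ≈ 1.2071

f''(x) = 8*(4*x^2*(1 - x) + 3*x - 1)*exp(-2*x^2)
Second-derivative test at each critical point:
  f''(-0.2071) = -10.3836 < 0 → local maximum
  f''(1.2071) = 0.6137 > 0 → local minimum

Critical points: x = 1/2 - sqrt(2)/2 ≈ -0.2071 (local maximum); x = 1/2 + sqrt(2)/2 ≈ 1.2071 (local minimum)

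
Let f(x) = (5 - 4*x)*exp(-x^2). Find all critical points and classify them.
f'(x) = 2*(x*(4*x - 5) - 2)*exp(-x^2)

Solve f'(x) = 0:
  f'(x) = (8*x^2 - 10*x - 4)·exp(-x^2) and exp(-x^2) > 0 for every x, so f'(x) = 0 ⇔ 8*x^2 - 10*x - 4 = 0.
  Factor: 8*x^2 - 10*x - 4 = 2*(4*x^2 - 5*x - 2); 4*x^2 - 5*x - 2 = 0 has no rational roots; quadratic formula: x = (5 ± √57)/8.
  ⇒ x = 5/8 - sqrt(57)/8 ≈ -0.3187, 5/8 + sqrt(57)/8 ≈ 1.5687

f''(x) = 2*(2*x^2*(5 - 4*x) + 12*x - 5)*exp(-x^2)
Second-derivative test at each critical point:
  f''(-0.3187) = -13.6411 < 0 → local maximum
  f''(1.5687) = 1.2889 > 0 → local minimum

Critical points: x = 5/8 - sqrt(57)/8 ≈ -0.3187 (local maximum); x = 5/8 + sqrt(57)/8 ≈ 1.5687 (local minimum)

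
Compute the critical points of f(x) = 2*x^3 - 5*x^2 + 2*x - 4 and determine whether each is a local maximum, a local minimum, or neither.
f'(x) = 6*x^2 - 10*x + 2

Solve f'(x) = 0:
  Factor: 6*x^2 - 10*x + 2 = 2*(3*x^2 - 5*x + 1); 3*x^2 - 5*x + 1 = 0 has no rational roots; quadratic formula: x = (5 ± √13)/6.
  ⇒ x = 5/6 - sqrt(13)/6 ≈ 0.2324, sqrt(13)/6 + 5/6 ≈ 1.4343

f''(x) = 12*x - 10
Second-derivative test at each critical point:
  f''(0.2324) = -7.2111 < 0 → local maximum
  f''(1.4343) = 7.2111 > 0 → local minimum

Critical points: x = 5/6 - sqrt(13)/6 ≈ 0.2324 (local maximum); x = sqrt(13)/6 + 5/6 ≈ 1.4343 (local minimum)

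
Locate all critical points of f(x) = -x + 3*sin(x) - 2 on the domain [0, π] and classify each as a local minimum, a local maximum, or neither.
f'(x) = 3*cos(x) - 1

Solve f'(x) = 0 on [0, π]:
  f'(x) = 0 ⇔ cos(x) = 1/3, i.e. x = ±arccos(1/3) + 2nπ; keep the solutions lying in [0, π].
  ⇒ x = acos(1/3) ≈ 1.2310

f''(x) = -3*sin(x)
Second-derivative test at each critical point:
  f''(1.2310) = -2.8284 < 0 → local maximum

Critical points: x = acos(1/3) ≈ 1.2310 (local maximum)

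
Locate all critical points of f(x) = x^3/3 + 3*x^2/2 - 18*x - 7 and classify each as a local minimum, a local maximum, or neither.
f'(x) = x^2 + 3*x - 18

Solve f'(x) = 0:
  Factor: x^2 + 3*x - 18 = (x - 3)*(x + 6) = 0.
  ⇒ x = -6, 3

f''(x) = 2*x + 3
Second-derivative test at each critical point:
  f''(-6) = -9 < 0 → local maximum
  f''(3) = 9 > 0 → local minimum

Critical points: x = -6 (local maximum); x = 3 (local minimum)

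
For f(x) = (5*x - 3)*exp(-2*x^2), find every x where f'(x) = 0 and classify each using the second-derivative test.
f'(x) = (-4*x*(5*x - 3) + 5)*exp(-2*x^2)

Solve f'(x) = 0:
  f'(x) = (-20*x^2 + 12*x + 5)·exp(-2*x^2) and exp(-2*x^2) > 0 for every x, so f'(x) = 0 ⇔ -20*x^2 + 12*x + 5 = 0.
  20*x^2 - 12*x - 5 = 0 has no rational roots; quadratic formula: x = (12 ± √544)/40.
  ⇒ x = 3/10 - sqrt(34)/10 ≈ -0.2831, 3/10 + sqrt(34)/10 ≈ 0.8831

f''(x) = 4*(4*x^2*(5*x - 3) - 15*x + 3)*exp(-2*x^2)
Second-derivative test at each critical point:
  f''(-0.2831) = 19.8696 > 0 → local minimum
  f''(0.8831) = -4.9026 < 0 → local maximum

Critical points: x = 3/10 - sqrt(34)/10 ≈ -0.2831 (local minimum); x = 3/10 + sqrt(34)/10 ≈ 0.8831 (local maximum)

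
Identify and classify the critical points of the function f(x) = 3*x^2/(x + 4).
f'(x) = 3*x*(x + 8)/(x^2 + 8*x + 16)

Solve f'(x) = 0:
  f'(x) = 3*x*(x + 8)/(x + 4)^2; the denominator is positive wherever f is defined, so f'(x) = 0 ⇔ 3*x^2 + 24*x = 0.
  Factor: 3*x^2 + 24*x = 3*x*(x + 8) = 0.
  ⇒ x = -8, 0

f''(x) = 96/(x^3 + 12*x^2 + 48*x + 64)
Second-derivative test at each critical point:
  f''(-8) = -3/2 < 0 → local maximum
  f''(0) = 3/2 > 0 → local minimum

Critical points: x = -8 (local maximum); x = 0 (local minimum)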